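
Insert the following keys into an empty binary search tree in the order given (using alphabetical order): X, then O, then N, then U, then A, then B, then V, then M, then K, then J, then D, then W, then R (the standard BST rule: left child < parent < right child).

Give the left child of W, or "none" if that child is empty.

none

Insert X: tree is empty, so X becomes the root.
Insert O: O < X → go left. Place as left child of X.
Insert N: N < X → go left; N < O → go left. Place as left child of O.
Insert U: U < X → go left; U > O → go right. Place as right child of O.
Insert A: A < X → go left; A < O → go left; A < N → go left. Place as left child of N.
Insert B: B < X → go left; B < O → go left; B < N → go left; B > A → go right. Place as right child of A.
Insert V: V < X → go left; V > O → go right; V > U → go right. Place as right child of U.
Insert M: M < X → go left; M < O → go left; M < N → go left; M > A → go right; M > B → go right. Place as right child of B.
Insert K: K < X → go left; K < O → go left; K < N → go left; K > A → go right; K > B → go right; K < M → go left. Place as left child of M.
Insert J: J < X → go left; J < O → go left; J < N → go left; J > A → go right; J > B → go right; J < M → go left; J < K → go left. Place as left child of K.
Insert D: D < X → go left; D < O → go left; D < N → go left; D > A → go right; D > B → go right; D < M → go left; D < K → go left; D < J → go left. Place as left child of J.
Insert W: W < X → go left; W > O → go right; W > U → go right; W > V → go right. Place as right child of V.
Insert R: R < X → go left; R > O → go right; R < U → go left. Place as left child of U.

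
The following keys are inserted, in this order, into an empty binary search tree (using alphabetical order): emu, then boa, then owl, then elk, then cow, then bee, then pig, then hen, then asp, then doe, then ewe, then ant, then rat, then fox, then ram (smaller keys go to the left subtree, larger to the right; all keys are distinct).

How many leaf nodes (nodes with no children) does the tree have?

4

Resulting structure (node: left, right):
  emu: L=boa, R=owl
  boa: L=bee, R=elk
  owl: L=hen, R=pig
  elk: L=cow, R=–
  cow: L=–, R=doe
  bee: L=asp, R=–
  pig: L=–, R=rat
  hen: L=ewe, R=–
  asp: L=ant, R=–
  doe: L=–, R=–
  ewe: L=–, R=fox
  ant: L=–, R=–
  rat: L=ram, R=–
  fox: L=–, R=–
  ram: L=–, R=–

Leaves: ant, doe, fox, ram — 4 in total.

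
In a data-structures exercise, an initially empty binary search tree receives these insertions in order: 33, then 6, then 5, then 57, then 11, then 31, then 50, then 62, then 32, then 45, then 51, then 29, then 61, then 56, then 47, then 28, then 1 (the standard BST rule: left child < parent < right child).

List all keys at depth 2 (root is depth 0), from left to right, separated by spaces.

5 11 50 62

33: root
6: left child of 33 (depth 1)
5: left child of 6 (depth 2)
57: right child of 33 (depth 1)
11: right child of 6 (depth 2)
31: right child of 11 (depth 3)
50: left child of 57 (depth 2)
62: right child of 57 (depth 2)
32: right child of 31 (depth 4)
45: left child of 50 (depth 3)
51: right child of 50 (depth 3)
29: left child of 31 (depth 4)
61: left child of 62 (depth 3)
56: right child of 51 (depth 4)
47: right child of 45 (depth 4)
28: left child of 29 (depth 5)
1: left child of 5 (depth 3)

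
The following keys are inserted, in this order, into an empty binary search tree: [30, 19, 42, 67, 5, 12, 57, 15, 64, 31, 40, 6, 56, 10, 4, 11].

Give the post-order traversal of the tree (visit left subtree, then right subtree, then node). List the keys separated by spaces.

4 11 10 6 15 12 5 19 40 31 56 64 57 67 42 30

Insert 30: tree is empty, so 30 becomes the root.
Insert 19: 19 < 30 → go left. Place as left child of 30.
Insert 42: 42 > 30 → go right. Place as right child of 30.
Insert 67: 67 > 30 → go right; 67 > 42 → go right. Place as right child of 42.
Insert 5: 5 < 30 → go left; 5 < 19 → go left. Place as left child of 19.
Insert 12: 12 < 30 → go left; 12 < 19 → go left; 12 > 5 → go right. Place as right child of 5.
Insert 57: 57 > 30 → go right; 57 > 42 → go right; 57 < 67 → go left. Place as left child of 67.
Insert 15: 15 < 30 → go left; 15 < 19 → go left; 15 > 5 → go right; 15 > 12 → go right. Place as right child of 12.
Insert 64: 64 > 30 → go right; 64 > 42 → go right; 64 < 67 → go left; 64 > 57 → go right. Place as right child of 57.
Insert 31: 31 > 30 → go right; 31 < 42 → go left. Place as left child of 42.
Insert 40: 40 > 30 → go right; 40 < 42 → go left; 40 > 31 → go right. Place as right child of 31.
Insert 6: 6 < 30 → go left; 6 < 19 → go left; 6 > 5 → go right; 6 < 12 → go left. Place as left child of 12.
Insert 56: 56 > 30 → go right; 56 > 42 → go right; 56 < 67 → go left; 56 < 57 → go left. Place as left child of 57.
Insert 10: 10 < 30 → go left; 10 < 19 → go left; 10 > 5 → go right; 10 < 12 → go left; 10 > 6 → go right. Place as right child of 6.
Insert 4: 4 < 30 → go left; 4 < 19 → go left; 4 < 5 → go left. Place as left child of 5.
Insert 11: 11 < 30 → go left; 11 < 19 → go left; 11 > 5 → go right; 11 < 12 → go left; 11 > 6 → go right; 11 > 10 → go right. Place as right child of 10.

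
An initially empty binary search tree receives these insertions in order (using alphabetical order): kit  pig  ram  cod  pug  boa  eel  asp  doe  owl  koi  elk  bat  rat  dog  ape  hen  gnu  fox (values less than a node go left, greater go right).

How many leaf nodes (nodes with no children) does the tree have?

Insert kit: tree is empty, so kit becomes the root.
Insert pig: pig > kit → go right. Place as right child of kit.
Insert ram: ram > kit → go right; ram > pig → go right. Place as right child of pig.
Insert cod: cod < kit → go left. Place as left child of kit.
Insert pug: pug > kit → go right; pug > pig → go right; pug < ram → go left. Place as left child of ram.
Insert boa: boa < kit → go left; boa < cod → go left. Place as left child of cod.
Insert eel: eel < kit → go left; eel > cod → go right. Place as right child of cod.
Insert asp: asp < kit → go left; asp < cod → go left; asp < boa → go left. Place as left child of boa.
Insert doe: doe < kit → go left; doe > cod → go right; doe < eel → go left. Place as left child of eel.
Insert owl: owl > kit → go right; owl < pig → go left. Place as left child of pig.
Insert koi: koi > kit → go right; koi < pig → go left; koi < owl → go left. Place as left child of owl.
Insert elk: elk < kit → go left; elk > cod → go right; elk > eel → go right. Place as right child of eel.
Insert bat: bat < kit → go left; bat < cod → go left; bat < boa → go left; bat > asp → go right. Place as right child of asp.
Insert rat: rat > kit → go right; rat > pig → go right; rat > ram → go right. Place as right child of ram.
Insert dog: dog < kit → go left; dog > cod → go right; dog < eel → go left; dog > doe → go right. Place as right child of doe.
Insert ape: ape < kit → go left; ape < cod → go left; ape < boa → go left; ape < asp → go left. Place as left child of asp.
Insert hen: hen < kit → go left; hen > cod → go right; hen > eel → go right; hen > elk → go right. Place as right child of elk.
Insert gnu: gnu < kit → go left; gnu > cod → go right; gnu > eel → go right; gnu > elk → go right; gnu < hen → go left. Place as left child of hen.
Insert fox: fox < kit → go left; fox > cod → go right; fox > eel → go right; fox > elk → go right; fox < hen → go left; fox < gnu → go left. Place as left child of gnu.

Leaves: ape, bat, dog, fox, koi, pug, rat — 7 in total.

7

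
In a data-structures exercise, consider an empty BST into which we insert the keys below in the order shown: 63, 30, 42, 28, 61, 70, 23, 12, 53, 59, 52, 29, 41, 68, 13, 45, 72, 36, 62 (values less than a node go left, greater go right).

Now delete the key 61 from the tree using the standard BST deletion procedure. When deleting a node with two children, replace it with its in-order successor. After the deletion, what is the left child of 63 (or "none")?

30

Resulting structure (node: left, right):
  63: L=30, R=70
  30: L=28, R=42
  42: L=41, R=61
  28: L=23, R=29
  61: L=53, R=62
  70: L=68, R=72
  23: L=12, R=–
  12: L=–, R=13
  53: L=52, R=59
  59: L=–, R=–
  52: L=45, R=–
  29: L=–, R=–
  41: L=36, R=–
  68: L=–, R=–
  13: L=–, R=–
  45: L=–, R=–
  72: L=–, R=–
  36: L=–, R=–
  62: L=–, R=–

Delete 61 (two children — replace with in-order successor).
After deletion, 63's left child: 30.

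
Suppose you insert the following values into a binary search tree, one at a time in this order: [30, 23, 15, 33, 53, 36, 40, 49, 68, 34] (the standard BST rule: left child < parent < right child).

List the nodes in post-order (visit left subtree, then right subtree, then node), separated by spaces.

Resulting structure (node: left, right):
  30: L=23, R=33
  23: L=15, R=–
  15: L=–, R=–
  33: L=–, R=53
  53: L=36, R=68
  36: L=34, R=40
  40: L=–, R=49
  49: L=–, R=–
  68: L=–, R=–
  34: L=–, R=–

15 23 34 49 40 36 68 53 33 30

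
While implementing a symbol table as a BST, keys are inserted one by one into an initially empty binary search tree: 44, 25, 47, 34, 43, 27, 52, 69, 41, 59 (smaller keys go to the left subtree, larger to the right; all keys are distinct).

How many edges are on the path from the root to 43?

44: root
25: left child of 44 (depth 1)
47: right child of 44 (depth 1)
34: right child of 25 (depth 2)
43: right child of 34 (depth 3)
27: left child of 34 (depth 3)
52: right child of 47 (depth 2)
69: right child of 52 (depth 3)
41: left child of 43 (depth 4)
59: left child of 69 (depth 4)

Path to 43: 44 → 25 → 34 → 43, which is 3 edges.

3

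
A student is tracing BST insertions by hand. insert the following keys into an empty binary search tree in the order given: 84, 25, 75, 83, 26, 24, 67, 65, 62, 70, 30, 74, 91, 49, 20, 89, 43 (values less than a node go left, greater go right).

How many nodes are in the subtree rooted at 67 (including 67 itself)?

8

Insert 84: tree is empty, so 84 becomes the root.
Insert 25: 25 < 84 → go left. Place as left child of 84.
Insert 75: 75 < 84 → go left; 75 > 25 → go right. Place as right child of 25.
Insert 83: 83 < 84 → go left; 83 > 25 → go right; 83 > 75 → go right. Place as right child of 75.
Insert 26: 26 < 84 → go left; 26 > 25 → go right; 26 < 75 → go left. Place as left child of 75.
Insert 24: 24 < 84 → go left; 24 < 25 → go left. Place as left child of 25.
Insert 67: 67 < 84 → go left; 67 > 25 → go right; 67 < 75 → go left; 67 > 26 → go right. Place as right child of 26.
Insert 65: 65 < 84 → go left; 65 > 25 → go right; 65 < 75 → go left; 65 > 26 → go right; 65 < 67 → go left. Place as left child of 67.
Insert 62: 62 < 84 → go left; 62 > 25 → go right; 62 < 75 → go left; 62 > 26 → go right; 62 < 67 → go left; 62 < 65 → go left. Place as left child of 65.
Insert 70: 70 < 84 → go left; 70 > 25 → go right; 70 < 75 → go left; 70 > 26 → go right; 70 > 67 → go right. Place as right child of 67.
Insert 30: 30 < 84 → go left; 30 > 25 → go right; 30 < 75 → go left; 30 > 26 → go right; 30 < 67 → go left; 30 < 65 → go left; 30 < 62 → go left. Place as left child of 62.
Insert 74: 74 < 84 → go left; 74 > 25 → go right; 74 < 75 → go left; 74 > 26 → go right; 74 > 67 → go right; 74 > 70 → go right. Place as right child of 70.
Insert 91: 91 > 84 → go right. Place as right child of 84.
Insert 49: 49 < 84 → go left; 49 > 25 → go right; 49 < 75 → go left; 49 > 26 → go right; 49 < 67 → go left; 49 < 65 → go left; 49 < 62 → go left; 49 > 30 → go right. Place as right child of 30.
Insert 20: 20 < 84 → go left; 20 < 25 → go left; 20 < 24 → go left. Place as left child of 24.
Insert 89: 89 > 84 → go right; 89 < 91 → go left. Place as left child of 91.
Insert 43: 43 < 84 → go left; 43 > 25 → go right; 43 < 75 → go left; 43 > 26 → go right; 43 < 67 → go left; 43 < 65 → go left; 43 < 62 → go left; 43 > 30 → go right; 43 < 49 → go left. Place as left child of 49.

Subtree rooted at 67 contains: 67, 65, 62, 30, 49, 43, 70, 74 — 8 nodes.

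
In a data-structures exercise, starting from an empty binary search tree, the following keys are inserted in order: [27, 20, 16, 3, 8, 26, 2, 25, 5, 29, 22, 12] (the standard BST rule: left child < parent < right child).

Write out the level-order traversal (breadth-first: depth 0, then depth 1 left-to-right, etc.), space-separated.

27 20 29 16 26 3 25 2 8 22 5 12

Insert 27: tree is empty, so 27 becomes the root.
Insert 20: 20 < 27 → go left. Place as left child of 27.
Insert 16: 16 < 27 → go left; 16 < 20 → go left. Place as left child of 20.
Insert 3: 3 < 27 → go left; 3 < 20 → go left; 3 < 16 → go left. Place as left child of 16.
Insert 8: 8 < 27 → go left; 8 < 20 → go left; 8 < 16 → go left; 8 > 3 → go right. Place as right child of 3.
Insert 26: 26 < 27 → go left; 26 > 20 → go right. Place as right child of 20.
Insert 2: 2 < 27 → go left; 2 < 20 → go left; 2 < 16 → go left; 2 < 3 → go left. Place as left child of 3.
Insert 25: 25 < 27 → go left; 25 > 20 → go right; 25 < 26 → go left. Place as left child of 26.
Insert 5: 5 < 27 → go left; 5 < 20 → go left; 5 < 16 → go left; 5 > 3 → go right; 5 < 8 → go left. Place as left child of 8.
Insert 29: 29 > 27 → go right. Place as right child of 27.
Insert 22: 22 < 27 → go left; 22 > 20 → go right; 22 < 26 → go left; 22 < 25 → go left. Place as left child of 25.
Insert 12: 12 < 27 → go left; 12 < 20 → go left; 12 < 16 → go left; 12 > 3 → go right; 12 > 8 → go right. Place as right child of 8.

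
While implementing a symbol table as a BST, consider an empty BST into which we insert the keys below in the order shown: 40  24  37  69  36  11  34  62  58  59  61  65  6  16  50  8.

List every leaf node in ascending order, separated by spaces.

8 16 34 50 61 65

40: root
24: left child of 40 (depth 1)
37: right child of 24 (depth 2)
69: right child of 40 (depth 1)
36: left child of 37 (depth 3)
11: left child of 24 (depth 2)
34: left child of 36 (depth 4)
62: left child of 69 (depth 2)
58: left child of 62 (depth 3)
59: right child of 58 (depth 4)
61: right child of 59 (depth 5)
65: right child of 62 (depth 3)
6: left child of 11 (depth 3)
16: right child of 11 (depth 3)
50: left child of 58 (depth 4)
8: right child of 6 (depth 4)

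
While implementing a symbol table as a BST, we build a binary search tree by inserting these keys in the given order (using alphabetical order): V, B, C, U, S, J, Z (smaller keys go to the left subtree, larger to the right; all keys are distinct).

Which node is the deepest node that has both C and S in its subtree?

V: root
B: left child of V (depth 1)
C: right child of B (depth 2)
U: right child of C (depth 3)
S: left child of U (depth 4)
J: left child of S (depth 5)
Z: right child of V (depth 1)

Path to C: V → B → C
Path to S: V → B → C → U → S
C lies on both paths and is an ancestor of the other node.

C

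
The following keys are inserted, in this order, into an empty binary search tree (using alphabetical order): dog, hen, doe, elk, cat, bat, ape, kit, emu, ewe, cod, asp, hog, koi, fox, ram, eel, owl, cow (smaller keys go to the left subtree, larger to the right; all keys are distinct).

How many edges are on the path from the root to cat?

2

Insert dog: tree is empty, so dog becomes the root.
Insert hen: hen > dog → go right. Place as right child of dog.
Insert doe: doe < dog → go left. Place as left child of dog.
Insert elk: elk > dog → go right; elk < hen → go left. Place as left child of hen.
Insert cat: cat < dog → go left; cat < doe → go left. Place as left child of doe.
Insert bat: bat < dog → go left; bat < doe → go left; bat < cat → go left. Place as left child of cat.
Insert ape: ape < dog → go left; ape < doe → go left; ape < cat → go left; ape < bat → go left. Place as left child of bat.
Insert kit: kit > dog → go right; kit > hen → go right. Place as right child of hen.
Insert emu: emu > dog → go right; emu < hen → go left; emu > elk → go right. Place as right child of elk.
Insert ewe: ewe > dog → go right; ewe < hen → go left; ewe > elk → go right; ewe > emu → go right. Place as right child of emu.
Insert cod: cod < dog → go left; cod < doe → go left; cod > cat → go right. Place as right child of cat.
Insert asp: asp < dog → go left; asp < doe → go left; asp < cat → go left; asp < bat → go left; asp > ape → go right. Place as right child of ape.
Insert hog: hog > dog → go right; hog > hen → go right; hog < kit → go left. Place as left child of kit.
Insert koi: koi > dog → go right; koi > hen → go right; koi > kit → go right. Place as right child of kit.
Insert fox: fox > dog → go right; fox < hen → go left; fox > elk → go right; fox > emu → go right; fox > ewe → go right. Place as right child of ewe.
Insert ram: ram > dog → go right; ram > hen → go right; ram > kit → go right; ram > koi → go right. Place as right child of koi.
Insert eel: eel > dog → go right; eel < hen → go left; eel < elk → go left. Place as left child of elk.
Insert owl: owl > dog → go right; owl > hen → go right; owl > kit → go right; owl > koi → go right; owl < ram → go left. Place as left child of ram.
Insert cow: cow < dog → go left; cow < doe → go left; cow > cat → go right; cow > cod → go right. Place as right child of cod.

Path to cat: dog → doe → cat, which is 2 edges.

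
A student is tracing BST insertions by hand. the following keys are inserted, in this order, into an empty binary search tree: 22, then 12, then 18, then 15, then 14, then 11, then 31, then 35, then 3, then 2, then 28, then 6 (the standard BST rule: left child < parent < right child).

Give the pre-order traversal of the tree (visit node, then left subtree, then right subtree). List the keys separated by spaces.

22 12 11 3 2 6 18 15 14 31 28 35

Resulting structure (node: left, right):
  22: L=12, R=31
  12: L=11, R=18
  18: L=15, R=–
  15: L=14, R=–
  14: L=–, R=–
  11: L=3, R=–
  31: L=28, R=35
  35: L=–, R=–
  3: L=2, R=6
  2: L=–, R=–
  28: L=–, R=–
  6: L=–, R=–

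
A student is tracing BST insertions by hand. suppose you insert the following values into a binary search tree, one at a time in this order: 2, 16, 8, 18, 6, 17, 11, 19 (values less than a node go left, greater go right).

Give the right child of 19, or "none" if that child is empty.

none

Insert 2: tree is empty, so 2 becomes the root.
Insert 16: 16 > 2 → go right. Place as right child of 2.
Insert 8: 8 > 2 → go right; 8 < 16 → go left. Place as left child of 16.
Insert 18: 18 > 2 → go right; 18 > 16 → go right. Place as right child of 16.
Insert 6: 6 > 2 → go right; 6 < 16 → go left; 6 < 8 → go left. Place as left child of 8.
Insert 17: 17 > 2 → go right; 17 > 16 → go right; 17 < 18 → go left. Place as left child of 18.
Insert 11: 11 > 2 → go right; 11 < 16 → go left; 11 > 8 → go right. Place as right child of 8.
Insert 19: 19 > 2 → go right; 19 > 16 → go right; 19 > 18 → go right. Place as right child of 18.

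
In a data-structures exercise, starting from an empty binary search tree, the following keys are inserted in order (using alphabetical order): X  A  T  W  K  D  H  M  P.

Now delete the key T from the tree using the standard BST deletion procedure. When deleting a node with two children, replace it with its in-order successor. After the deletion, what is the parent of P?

X: root
A: left child of X (depth 1)
T: right child of A (depth 2)
W: right child of T (depth 3)
K: left child of T (depth 3)
D: left child of K (depth 4)
H: right child of D (depth 5)
M: right child of K (depth 4)
P: right child of M (depth 5)

Delete T (two children — replace with in-order successor).
After deletion, P's parent is M.

M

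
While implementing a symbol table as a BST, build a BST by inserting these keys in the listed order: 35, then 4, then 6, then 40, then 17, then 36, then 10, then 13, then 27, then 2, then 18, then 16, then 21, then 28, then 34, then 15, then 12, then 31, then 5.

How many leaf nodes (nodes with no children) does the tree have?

7

Resulting structure (node: left, right):
  35: L=4, R=40
  4: L=2, R=6
  6: L=5, R=17
  40: L=36, R=–
  17: L=10, R=27
  36: L=–, R=–
  10: L=–, R=13
  13: L=12, R=16
  27: L=18, R=28
  2: L=–, R=–
  18: L=–, R=21
  16: L=15, R=–
  21: L=–, R=–
  28: L=–, R=34
  34: L=31, R=–
  15: L=–, R=–
  12: L=–, R=–
  31: L=–, R=–
  5: L=–, R=–

Leaves: 2, 5, 12, 15, 21, 31, 36 — 7 in total.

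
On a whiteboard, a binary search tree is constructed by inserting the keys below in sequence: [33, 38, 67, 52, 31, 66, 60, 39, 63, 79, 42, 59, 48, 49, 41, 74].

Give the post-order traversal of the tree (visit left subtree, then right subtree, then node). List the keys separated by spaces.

31 41 49 48 42 39 59 63 60 66 52 74 79 67 38 33

33: root
38: right child of 33 (depth 1)
67: right child of 38 (depth 2)
52: left child of 67 (depth 3)
31: left child of 33 (depth 1)
66: right child of 52 (depth 4)
60: left child of 66 (depth 5)
39: left child of 52 (depth 4)
63: right child of 60 (depth 6)
79: right child of 67 (depth 3)
42: right child of 39 (depth 5)
59: left child of 60 (depth 6)
48: right child of 42 (depth 6)
49: right child of 48 (depth 7)
41: left child of 42 (depth 6)
74: left child of 79 (depth 4)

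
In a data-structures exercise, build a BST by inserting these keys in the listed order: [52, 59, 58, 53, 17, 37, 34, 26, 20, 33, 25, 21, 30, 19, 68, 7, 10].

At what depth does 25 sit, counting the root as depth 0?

6

Resulting structure (node: left, right):
  52: L=17, R=59
  59: L=58, R=68
  58: L=53, R=–
  53: L=–, R=–
  17: L=7, R=37
  37: L=34, R=–
  34: L=26, R=–
  26: L=20, R=33
  20: L=19, R=25
  33: L=30, R=–
  25: L=21, R=–
  21: L=–, R=–
  30: L=–, R=–
  19: L=–, R=–
  68: L=–, R=–
  7: L=–, R=10
  10: L=–, R=–

Path to 25: 52 → 17 → 37 → 34 → 26 → 20 → 25, which is 6 edges.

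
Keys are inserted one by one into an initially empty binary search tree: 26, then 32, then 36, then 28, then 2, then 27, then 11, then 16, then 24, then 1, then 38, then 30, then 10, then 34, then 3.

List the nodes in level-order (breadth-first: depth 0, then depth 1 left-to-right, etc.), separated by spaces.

26 2 32 1 11 28 36 10 16 27 30 34 38 3 24

26: root
32: right child of 26 (depth 1)
36: right child of 32 (depth 2)
28: left child of 32 (depth 2)
2: left child of 26 (depth 1)
27: left child of 28 (depth 3)
11: right child of 2 (depth 2)
16: right child of 11 (depth 3)
24: right child of 16 (depth 4)
1: left child of 2 (depth 2)
38: right child of 36 (depth 3)
30: right child of 28 (depth 3)
10: left child of 11 (depth 3)
34: left child of 36 (depth 3)
3: left child of 10 (depth 4)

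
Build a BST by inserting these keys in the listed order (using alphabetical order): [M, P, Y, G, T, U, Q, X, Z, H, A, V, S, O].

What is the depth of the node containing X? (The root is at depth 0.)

5

M: root
P: right child of M (depth 1)
Y: right child of P (depth 2)
G: left child of M (depth 1)
T: left child of Y (depth 3)
U: right child of T (depth 4)
Q: left child of T (depth 4)
X: right child of U (depth 5)
Z: right child of Y (depth 3)
H: right child of G (depth 2)
A: left child of G (depth 2)
V: left child of X (depth 6)
S: right child of Q (depth 5)
O: left child of P (depth 2)

Path to X: M → P → Y → T → U → X, which is 5 edges.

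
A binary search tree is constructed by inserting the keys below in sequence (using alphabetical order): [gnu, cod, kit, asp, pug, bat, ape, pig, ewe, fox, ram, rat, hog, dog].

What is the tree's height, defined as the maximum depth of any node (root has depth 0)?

Resulting structure (node: left, right):
  gnu: L=cod, R=kit
  cod: L=asp, R=ewe
  kit: L=hog, R=pug
  asp: L=ape, R=bat
  pug: L=pig, R=ram
  bat: L=–, R=–
  ape: L=–, R=–
  pig: L=–, R=–
  ewe: L=dog, R=fox
  fox: L=–, R=–
  ram: L=–, R=rat
  rat: L=–, R=–
  hog: L=–, R=–
  dog: L=–, R=–

The deepest node is rat at depth 4.

4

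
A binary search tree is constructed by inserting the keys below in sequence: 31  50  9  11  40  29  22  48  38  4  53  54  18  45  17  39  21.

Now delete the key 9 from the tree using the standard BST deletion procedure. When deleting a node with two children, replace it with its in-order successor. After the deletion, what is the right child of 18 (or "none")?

Insert 31: tree is empty, so 31 becomes the root.
Insert 50: 50 > 31 → go right. Place as right child of 31.
Insert 9: 9 < 31 → go left. Place as left child of 31.
Insert 11: 11 < 31 → go left; 11 > 9 → go right. Place as right child of 9.
Insert 40: 40 > 31 → go right; 40 < 50 → go left. Place as left child of 50.
Insert 29: 29 < 31 → go left; 29 > 9 → go right; 29 > 11 → go right. Place as right child of 11.
Insert 22: 22 < 31 → go left; 22 > 9 → go right; 22 > 11 → go right; 22 < 29 → go left. Place as left child of 29.
Insert 48: 48 > 31 → go right; 48 < 50 → go left; 48 > 40 → go right. Place as right child of 40.
Insert 38: 38 > 31 → go right; 38 < 50 → go left; 38 < 40 → go left. Place as left child of 40.
Insert 4: 4 < 31 → go left; 4 < 9 → go left. Place as left child of 9.
Insert 53: 53 > 31 → go right; 53 > 50 → go right. Place as right child of 50.
Insert 54: 54 > 31 → go right; 54 > 50 → go right; 54 > 53 → go right. Place as right child of 53.
Insert 18: 18 < 31 → go left; 18 > 9 → go right; 18 > 11 → go right; 18 < 29 → go left; 18 < 22 → go left. Place as left child of 22.
Insert 45: 45 > 31 → go right; 45 < 50 → go left; 45 > 40 → go right; 45 < 48 → go left. Place as left child of 48.
Insert 17: 17 < 31 → go left; 17 > 9 → go right; 17 > 11 → go right; 17 < 29 → go left; 17 < 22 → go left; 17 < 18 → go left. Place as left child of 18.
Insert 39: 39 > 31 → go right; 39 < 50 → go left; 39 < 40 → go left; 39 > 38 → go right. Place as right child of 38.
Insert 21: 21 < 31 → go left; 21 > 9 → go right; 21 > 11 → go right; 21 < 29 → go left; 21 < 22 → go left; 21 > 18 → go right. Place as right child of 18.

Delete 9 (two children — replace with in-order successor).
After deletion, 18's right child: 21.

21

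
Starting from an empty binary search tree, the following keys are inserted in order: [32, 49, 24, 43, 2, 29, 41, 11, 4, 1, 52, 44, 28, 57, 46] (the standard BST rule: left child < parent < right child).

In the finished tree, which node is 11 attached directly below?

2

Insert 32: tree is empty, so 32 becomes the root.
Insert 49: 49 > 32 → go right. Place as right child of 32.
Insert 24: 24 < 32 → go left. Place as left child of 32.
Insert 43: 43 > 32 → go right; 43 < 49 → go left. Place as left child of 49.
Insert 2: 2 < 32 → go left; 2 < 24 → go left. Place as left child of 24.
Insert 29: 29 < 32 → go left; 29 > 24 → go right. Place as right child of 24.
Insert 41: 41 > 32 → go right; 41 < 49 → go left; 41 < 43 → go left. Place as left child of 43.
Insert 11: 11 < 32 → go left; 11 < 24 → go left; 11 > 2 → go right. Place as right child of 2.
Insert 4: 4 < 32 → go left; 4 < 24 → go left; 4 > 2 → go right; 4 < 11 → go left. Place as left child of 11.
Insert 1: 1 < 32 → go left; 1 < 24 → go left; 1 < 2 → go left. Place as left child of 2.
Insert 52: 52 > 32 → go right; 52 > 49 → go right. Place as right child of 49.
Insert 44: 44 > 32 → go right; 44 < 49 → go left; 44 > 43 → go right. Place as right child of 43.
Insert 28: 28 < 32 → go left; 28 > 24 → go right; 28 < 29 → go left. Place as left child of 29.
Insert 57: 57 > 32 → go right; 57 > 49 → go right; 57 > 52 → go right. Place as right child of 52.
Insert 46: 46 > 32 → go right; 46 < 49 → go left; 46 > 43 → go right; 46 > 44 → go right. Place as right child of 44.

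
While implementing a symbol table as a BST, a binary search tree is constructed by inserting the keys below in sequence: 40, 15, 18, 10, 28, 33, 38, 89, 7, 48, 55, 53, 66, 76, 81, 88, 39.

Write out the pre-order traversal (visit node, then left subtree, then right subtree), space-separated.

40: root
15: left child of 40 (depth 1)
18: right child of 15 (depth 2)
10: left child of 15 (depth 2)
28: right child of 18 (depth 3)
33: right child of 28 (depth 4)
38: right child of 33 (depth 5)
89: right child of 40 (depth 1)
7: left child of 10 (depth 3)
48: left child of 89 (depth 2)
55: right child of 48 (depth 3)
53: left child of 55 (depth 4)
66: right child of 55 (depth 4)
76: right child of 66 (depth 5)
81: right child of 76 (depth 6)
88: right child of 81 (depth 7)
39: right child of 38 (depth 6)

40 15 10 7 18 28 33 38 39 89 48 55 53 66 76 81 88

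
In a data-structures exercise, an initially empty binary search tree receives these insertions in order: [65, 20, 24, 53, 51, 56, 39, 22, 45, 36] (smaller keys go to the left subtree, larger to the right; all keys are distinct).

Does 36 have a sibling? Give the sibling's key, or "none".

Resulting structure (node: left, right):
  65: L=20, R=–
  20: L=–, R=24
  24: L=22, R=53
  53: L=51, R=56
  51: L=39, R=–
  56: L=–, R=–
  39: L=36, R=45
  22: L=–, R=–
  45: L=–, R=–
  36: L=–, R=–

36's parent is 39; the other child of 39 is 45.

45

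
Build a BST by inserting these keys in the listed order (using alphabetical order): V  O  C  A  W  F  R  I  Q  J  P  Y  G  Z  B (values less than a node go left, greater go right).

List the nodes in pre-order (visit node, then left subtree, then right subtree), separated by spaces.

V O C A B F I G J R Q P W Y Z

V: root
O: left child of V (depth 1)
C: left child of O (depth 2)
A: left child of C (depth 3)
W: right child of V (depth 1)
F: right child of C (depth 3)
R: right child of O (depth 2)
I: right child of F (depth 4)
Q: left child of R (depth 3)
J: right child of I (depth 5)
P: left child of Q (depth 4)
Y: right child of W (depth 2)
G: left child of I (depth 5)
Z: right child of Y (depth 3)
B: right child of A (depth 4)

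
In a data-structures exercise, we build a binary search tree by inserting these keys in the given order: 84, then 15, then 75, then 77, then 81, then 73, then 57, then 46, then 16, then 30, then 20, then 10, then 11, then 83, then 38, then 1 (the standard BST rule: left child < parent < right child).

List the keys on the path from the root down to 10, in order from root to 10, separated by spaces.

84 15 10

Insert 84: tree is empty, so 84 becomes the root.
Insert 15: 15 < 84 → go left. Place as left child of 84.
Insert 75: 75 < 84 → go left; 75 > 15 → go right. Place as right child of 15.
Insert 77: 77 < 84 → go left; 77 > 15 → go right; 77 > 75 → go right. Place as right child of 75.
Insert 81: 81 < 84 → go left; 81 > 15 → go right; 81 > 75 → go right; 81 > 77 → go right. Place as right child of 77.
Insert 73: 73 < 84 → go left; 73 > 15 → go right; 73 < 75 → go left. Place as left child of 75.
Insert 57: 57 < 84 → go left; 57 > 15 → go right; 57 < 75 → go left; 57 < 73 → go left. Place as left child of 73.
Insert 46: 46 < 84 → go left; 46 > 15 → go right; 46 < 75 → go left; 46 < 73 → go left; 46 < 57 → go left. Place as left child of 57.
Insert 16: 16 < 84 → go left; 16 > 15 → go right; 16 < 75 → go left; 16 < 73 → go left; 16 < 57 → go left; 16 < 46 → go left. Place as left child of 46.
Insert 30: 30 < 84 → go left; 30 > 15 → go right; 30 < 75 → go left; 30 < 73 → go left; 30 < 57 → go left; 30 < 46 → go left; 30 > 16 → go right. Place as right child of 16.
Insert 20: 20 < 84 → go left; 20 > 15 → go right; 20 < 75 → go left; 20 < 73 → go left; 20 < 57 → go left; 20 < 46 → go left; 20 > 16 → go right; 20 < 30 → go left. Place as left child of 30.
Insert 10: 10 < 84 → go left; 10 < 15 → go left. Place as left child of 15.
Insert 11: 11 < 84 → go left; 11 < 15 → go left; 11 > 10 → go right. Place as right child of 10.
Insert 83: 83 < 84 → go left; 83 > 15 → go right; 83 > 75 → go right; 83 > 77 → go right; 83 > 81 → go right. Place as right child of 81.
Insert 38: 38 < 84 → go left; 38 > 15 → go right; 38 < 75 → go left; 38 < 73 → go left; 38 < 57 → go left; 38 < 46 → go left; 38 > 16 → go right; 38 > 30 → go right. Place as right child of 30.
Insert 1: 1 < 84 → go left; 1 < 15 → go left; 1 < 10 → go left. Place as left child of 10.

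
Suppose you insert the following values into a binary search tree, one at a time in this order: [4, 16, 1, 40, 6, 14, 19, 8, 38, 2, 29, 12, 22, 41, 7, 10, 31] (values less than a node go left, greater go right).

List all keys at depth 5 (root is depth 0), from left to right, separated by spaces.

Resulting structure (node: left, right):
  4: L=1, R=16
  16: L=6, R=40
  1: L=–, R=2
  40: L=19, R=41
  6: L=–, R=14
  14: L=8, R=–
  19: L=–, R=38
  8: L=7, R=12
  38: L=29, R=–
  2: L=–, R=–
  29: L=22, R=31
  12: L=10, R=–
  22: L=–, R=–
  41: L=–, R=–
  7: L=–, R=–
  10: L=–, R=–
  31: L=–, R=–

7 12 29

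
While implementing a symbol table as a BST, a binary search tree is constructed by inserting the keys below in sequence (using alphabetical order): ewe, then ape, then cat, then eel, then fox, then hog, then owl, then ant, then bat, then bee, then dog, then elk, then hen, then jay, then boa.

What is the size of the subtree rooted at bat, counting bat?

3

Insert ewe: tree is empty, so ewe becomes the root.
Insert ape: ape < ewe → go left. Place as left child of ewe.
Insert cat: cat < ewe → go left; cat > ape → go right. Place as right child of ape.
Insert eel: eel < ewe → go left; eel > ape → go right; eel > cat → go right. Place as right child of cat.
Insert fox: fox > ewe → go right. Place as right child of ewe.
Insert hog: hog > ewe → go right; hog > fox → go right. Place as right child of fox.
Insert owl: owl > ewe → go right; owl > fox → go right; owl > hog → go right. Place as right child of hog.
Insert ant: ant < ewe → go left; ant < ape → go left. Place as left child of ape.
Insert bat: bat < ewe → go left; bat > ape → go right; bat < cat → go left. Place as left child of cat.
Insert bee: bee < ewe → go left; bee > ape → go right; bee < cat → go left; bee > bat → go right. Place as right child of bat.
Insert dog: dog < ewe → go left; dog > ape → go right; dog > cat → go right; dog < eel → go left. Place as left child of eel.
Insert elk: elk < ewe → go left; elk > ape → go right; elk > cat → go right; elk > eel → go right. Place as right child of eel.
Insert hen: hen > ewe → go right; hen > fox → go right; hen < hog → go left. Place as left child of hog.
Insert jay: jay > ewe → go right; jay > fox → go right; jay > hog → go right; jay < owl → go left. Place as left child of owl.
Insert boa: boa < ewe → go left; boa > ape → go right; boa < cat → go left; boa > bat → go right; boa > bee → go right. Place as right child of bee.

Subtree rooted at bat contains: bat, bee, boa — 3 nodes.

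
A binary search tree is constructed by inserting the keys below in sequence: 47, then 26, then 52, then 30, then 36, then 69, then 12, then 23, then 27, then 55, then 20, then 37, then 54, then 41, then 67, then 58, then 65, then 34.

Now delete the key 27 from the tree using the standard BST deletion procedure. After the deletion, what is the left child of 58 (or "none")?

Insert 47: tree is empty, so 47 becomes the root.
Insert 26: 26 < 47 → go left. Place as left child of 47.
Insert 52: 52 > 47 → go right. Place as right child of 47.
Insert 30: 30 < 47 → go left; 30 > 26 → go right. Place as right child of 26.
Insert 36: 36 < 47 → go left; 36 > 26 → go right; 36 > 30 → go right. Place as right child of 30.
Insert 69: 69 > 47 → go right; 69 > 52 → go right. Place as right child of 52.
Insert 12: 12 < 47 → go left; 12 < 26 → go left. Place as left child of 26.
Insert 23: 23 < 47 → go left; 23 < 26 → go left; 23 > 12 → go right. Place as right child of 12.
Insert 27: 27 < 47 → go left; 27 > 26 → go right; 27 < 30 → go left. Place as left child of 30.
Insert 55: 55 > 47 → go right; 55 > 52 → go right; 55 < 69 → go left. Place as left child of 69.
Insert 20: 20 < 47 → go left; 20 < 26 → go left; 20 > 12 → go right; 20 < 23 → go left. Place as left child of 23.
Insert 37: 37 < 47 → go left; 37 > 26 → go right; 37 > 30 → go right; 37 > 36 → go right. Place as right child of 36.
Insert 54: 54 > 47 → go right; 54 > 52 → go right; 54 < 69 → go left; 54 < 55 → go left. Place as left child of 55.
Insert 41: 41 < 47 → go left; 41 > 26 → go right; 41 > 30 → go right; 41 > 36 → go right; 41 > 37 → go right. Place as right child of 37.
Insert 67: 67 > 47 → go right; 67 > 52 → go right; 67 < 69 → go left; 67 > 55 → go right. Place as right child of 55.
Insert 58: 58 > 47 → go right; 58 > 52 → go right; 58 < 69 → go left; 58 > 55 → go right; 58 < 67 → go left. Place as left child of 67.
Insert 65: 65 > 47 → go right; 65 > 52 → go right; 65 < 69 → go left; 65 > 55 → go right; 65 < 67 → go left; 65 > 58 → go right. Place as right child of 58.
Insert 34: 34 < 47 → go left; 34 > 26 → go right; 34 > 30 → go right; 34 < 36 → go left. Place as left child of 36.

Delete 27 (at most one child — splice it out).
After deletion, 58's left child: none.

none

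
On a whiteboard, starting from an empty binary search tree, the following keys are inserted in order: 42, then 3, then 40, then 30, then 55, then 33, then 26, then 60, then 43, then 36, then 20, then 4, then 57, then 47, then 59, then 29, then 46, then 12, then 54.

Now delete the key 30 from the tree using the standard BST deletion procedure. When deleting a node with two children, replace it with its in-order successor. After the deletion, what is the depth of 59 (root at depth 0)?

42: root
3: left child of 42 (depth 1)
40: right child of 3 (depth 2)
30: left child of 40 (depth 3)
55: right child of 42 (depth 1)
33: right child of 30 (depth 4)
26: left child of 30 (depth 4)
60: right child of 55 (depth 2)
43: left child of 55 (depth 2)
36: right child of 33 (depth 5)
20: left child of 26 (depth 5)
4: left child of 20 (depth 6)
57: left child of 60 (depth 3)
47: right child of 43 (depth 3)
59: right child of 57 (depth 4)
29: right child of 26 (depth 5)
46: left child of 47 (depth 4)
12: right child of 4 (depth 7)
54: right child of 47 (depth 4)

Delete 30 (two children — replace with in-order successor).
After deletion, path to 59: 42 → 55 → 60 → 57 → 59.

4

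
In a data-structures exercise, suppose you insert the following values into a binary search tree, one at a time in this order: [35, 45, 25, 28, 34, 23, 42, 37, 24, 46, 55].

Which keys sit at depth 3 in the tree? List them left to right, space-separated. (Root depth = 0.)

35: root
45: right child of 35 (depth 1)
25: left child of 35 (depth 1)
28: right child of 25 (depth 2)
34: right child of 28 (depth 3)
23: left child of 25 (depth 2)
42: left child of 45 (depth 2)
37: left child of 42 (depth 3)
24: right child of 23 (depth 3)
46: right child of 45 (depth 2)
55: right child of 46 (depth 3)

24 34 37 55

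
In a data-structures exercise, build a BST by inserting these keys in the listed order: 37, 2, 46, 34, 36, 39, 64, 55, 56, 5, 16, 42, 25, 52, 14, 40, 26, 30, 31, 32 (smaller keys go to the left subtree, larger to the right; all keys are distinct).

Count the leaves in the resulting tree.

Insert 37: tree is empty, so 37 becomes the root.
Insert 2: 2 < 37 → go left. Place as left child of 37.
Insert 46: 46 > 37 → go right. Place as right child of 37.
Insert 34: 34 < 37 → go left; 34 > 2 → go right. Place as right child of 2.
Insert 36: 36 < 37 → go left; 36 > 2 → go right; 36 > 34 → go right. Place as right child of 34.
Insert 39: 39 > 37 → go right; 39 < 46 → go left. Place as left child of 46.
Insert 64: 64 > 37 → go right; 64 > 46 → go right. Place as right child of 46.
Insert 55: 55 > 37 → go right; 55 > 46 → go right; 55 < 64 → go left. Place as left child of 64.
Insert 56: 56 > 37 → go right; 56 > 46 → go right; 56 < 64 → go left; 56 > 55 → go right. Place as right child of 55.
Insert 5: 5 < 37 → go left; 5 > 2 → go right; 5 < 34 → go left. Place as left child of 34.
Insert 16: 16 < 37 → go left; 16 > 2 → go right; 16 < 34 → go left; 16 > 5 → go right. Place as right child of 5.
Insert 42: 42 > 37 → go right; 42 < 46 → go left; 42 > 39 → go right. Place as right child of 39.
Insert 25: 25 < 37 → go left; 25 > 2 → go right; 25 < 34 → go left; 25 > 5 → go right; 25 > 16 → go right. Place as right child of 16.
Insert 52: 52 > 37 → go right; 52 > 46 → go right; 52 < 64 → go left; 52 < 55 → go left. Place as left child of 55.
Insert 14: 14 < 37 → go left; 14 > 2 → go right; 14 < 34 → go left; 14 > 5 → go right; 14 < 16 → go left. Place as left child of 16.
Insert 40: 40 > 37 → go right; 40 < 46 → go left; 40 > 39 → go right; 40 < 42 → go left. Place as left child of 42.
Insert 26: 26 < 37 → go left; 26 > 2 → go right; 26 < 34 → go left; 26 > 5 → go right; 26 > 16 → go right; 26 > 25 → go right. Place as right child of 25.
Insert 30: 30 < 37 → go left; 30 > 2 → go right; 30 < 34 → go left; 30 > 5 → go right; 30 > 16 → go right; 30 > 25 → go right; 30 > 26 → go right. Place as right child of 26.
Insert 31: 31 < 37 → go left; 31 > 2 → go right; 31 < 34 → go left; 31 > 5 → go right; 31 > 16 → go right; 31 > 25 → go right; 31 > 26 → go right; 31 > 30 → go right. Place as right child of 30.
Insert 32: 32 < 37 → go left; 32 > 2 → go right; 32 < 34 → go left; 32 > 5 → go right; 32 > 16 → go right; 32 > 25 → go right; 32 > 26 → go right; 32 > 30 → go right; 32 > 31 → go right. Place as right child of 31.

Leaves: 14, 32, 36, 40, 52, 56 — 6 in total.

6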